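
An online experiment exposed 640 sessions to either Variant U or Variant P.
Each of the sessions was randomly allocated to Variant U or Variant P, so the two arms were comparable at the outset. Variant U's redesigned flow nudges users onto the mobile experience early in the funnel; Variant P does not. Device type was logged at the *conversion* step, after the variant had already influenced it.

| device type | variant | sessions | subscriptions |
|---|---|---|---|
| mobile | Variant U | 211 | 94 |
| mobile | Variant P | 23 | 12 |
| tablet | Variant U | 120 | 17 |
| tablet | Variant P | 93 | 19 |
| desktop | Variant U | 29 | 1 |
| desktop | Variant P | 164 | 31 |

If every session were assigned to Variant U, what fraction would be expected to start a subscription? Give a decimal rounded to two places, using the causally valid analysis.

The device type-specific comparison favours Variant P throughout, but the pooled figures favour Variant U. The question is whether to condition on device type.
Device type is recorded after the variant and is itself shifted by it — it sits on the causal path from variant to outcome. Conditioning on a mediator would strip out part of the effect we want; the pooled comparison gives the total causal effect.
So P(outcome | do(Variant U)) is just the pooled rate for Variant U: 112/360 = 0.311.

0.31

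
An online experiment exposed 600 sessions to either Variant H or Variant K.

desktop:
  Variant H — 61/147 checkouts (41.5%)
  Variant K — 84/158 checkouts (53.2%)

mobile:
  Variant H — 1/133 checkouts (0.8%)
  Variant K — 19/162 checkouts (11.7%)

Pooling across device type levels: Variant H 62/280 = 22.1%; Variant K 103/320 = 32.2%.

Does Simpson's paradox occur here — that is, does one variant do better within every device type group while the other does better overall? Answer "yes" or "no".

Within each device type level (desktop 41.5% vs 53.2%; mobile 0.8% vs 11.7%), Variant K has the higher rate every time. Pooled: 22.1% vs 32.2% — Variant K has the higher rate overall. They agree.

no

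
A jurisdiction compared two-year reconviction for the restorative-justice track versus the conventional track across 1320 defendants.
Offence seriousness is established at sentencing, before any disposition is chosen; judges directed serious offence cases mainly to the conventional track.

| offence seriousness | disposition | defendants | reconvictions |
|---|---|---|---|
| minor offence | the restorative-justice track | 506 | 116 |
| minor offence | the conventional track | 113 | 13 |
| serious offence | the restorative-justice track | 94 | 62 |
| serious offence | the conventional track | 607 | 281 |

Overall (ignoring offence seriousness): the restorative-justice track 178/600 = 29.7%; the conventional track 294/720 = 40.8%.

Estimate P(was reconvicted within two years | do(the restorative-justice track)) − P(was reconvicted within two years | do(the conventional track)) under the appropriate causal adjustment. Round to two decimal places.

The offence seriousness-specific comparison favours the conventional track throughout, but the pooled figures favour the restorative-justice track. The question is whether to condition on offence seriousness.
Offence seriousness is set before the disposition has any effect — it is not caused by the disposition — and it independently drives the outcome. That makes it a confounder, so the causal comparison is within offence seriousness levels.
Adjusting over the population distribution of offence seriousness: 0.469·(0.229−0.115) + 0.531·(0.660−0.463) = +0.158.

+0.16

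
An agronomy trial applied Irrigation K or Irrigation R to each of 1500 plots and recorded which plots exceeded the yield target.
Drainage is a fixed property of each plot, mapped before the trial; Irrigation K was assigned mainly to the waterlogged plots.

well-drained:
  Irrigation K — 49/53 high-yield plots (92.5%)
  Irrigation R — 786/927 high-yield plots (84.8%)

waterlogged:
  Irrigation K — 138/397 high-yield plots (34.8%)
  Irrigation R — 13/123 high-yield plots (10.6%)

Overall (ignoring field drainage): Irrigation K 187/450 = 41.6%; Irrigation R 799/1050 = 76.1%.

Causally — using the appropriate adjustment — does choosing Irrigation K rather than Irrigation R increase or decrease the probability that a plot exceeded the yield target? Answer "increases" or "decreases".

increases

Field drainage differs across irrigations for reasons unrelated to any effect of the irrigation itself, and it separately predicts the outcome — a classic confounder. We must compare within field drainage levels.
Within each level — well-drained: 92.5% vs 84.8%; waterlogged: 34.8% vs 10.6% — Irrigation K is higher every time.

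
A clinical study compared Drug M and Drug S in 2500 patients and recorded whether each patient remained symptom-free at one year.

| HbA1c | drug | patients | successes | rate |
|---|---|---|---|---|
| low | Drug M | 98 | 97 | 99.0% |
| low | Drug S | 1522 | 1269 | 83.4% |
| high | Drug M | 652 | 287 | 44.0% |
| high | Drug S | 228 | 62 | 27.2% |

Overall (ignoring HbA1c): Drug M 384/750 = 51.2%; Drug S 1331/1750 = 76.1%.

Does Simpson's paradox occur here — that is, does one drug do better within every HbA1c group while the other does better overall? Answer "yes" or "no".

yes

Within each HbA1c level (low 99.0% vs 83.4%; high 44.0% vs 27.2%), Drug M has the higher rate every time. Pooled: 51.2% vs 76.1% — Drug S has the higher rate overall. The two comparisons disagree.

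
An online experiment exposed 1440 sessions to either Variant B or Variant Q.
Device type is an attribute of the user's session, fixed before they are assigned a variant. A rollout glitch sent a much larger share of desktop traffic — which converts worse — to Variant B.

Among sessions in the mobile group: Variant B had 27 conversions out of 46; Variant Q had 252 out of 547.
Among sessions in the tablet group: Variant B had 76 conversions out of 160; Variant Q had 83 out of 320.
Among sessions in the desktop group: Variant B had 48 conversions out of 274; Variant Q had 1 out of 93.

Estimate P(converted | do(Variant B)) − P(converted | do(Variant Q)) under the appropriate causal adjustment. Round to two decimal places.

Since device type is a pre-existing factor (not a product of the variant) and it affects the outcome on its own, it is a confounder. The stratified rates, not the pooled rate, identify the causal effect.
Adjusting over the population distribution of device type: 0.412·(0.587−0.461) + 0.333·(0.475−0.259) + 0.255·(0.175−0.011) = +0.166.

+0.17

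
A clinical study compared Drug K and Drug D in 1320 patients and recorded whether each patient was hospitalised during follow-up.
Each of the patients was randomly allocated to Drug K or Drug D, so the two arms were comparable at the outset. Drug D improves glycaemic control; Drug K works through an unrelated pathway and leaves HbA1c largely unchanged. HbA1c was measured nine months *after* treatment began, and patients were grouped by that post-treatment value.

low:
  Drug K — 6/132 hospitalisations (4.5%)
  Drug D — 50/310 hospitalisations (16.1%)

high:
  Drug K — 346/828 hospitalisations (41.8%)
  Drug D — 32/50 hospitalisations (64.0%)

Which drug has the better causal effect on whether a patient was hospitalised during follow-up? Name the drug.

The HbA1c-specific comparison favours Drug K throughout, but the pooled figures favour Drug D. The question is whether to condition on HbA1c.
HbA1c here is a post-treatment variable shaped by the drug; conditioning on it would introduce bias rather than remove it. The overall comparison is the causal one.
Pooled: Drug K 36.7% vs Drug D 22.8%; Drug D is lower overall.

Drug D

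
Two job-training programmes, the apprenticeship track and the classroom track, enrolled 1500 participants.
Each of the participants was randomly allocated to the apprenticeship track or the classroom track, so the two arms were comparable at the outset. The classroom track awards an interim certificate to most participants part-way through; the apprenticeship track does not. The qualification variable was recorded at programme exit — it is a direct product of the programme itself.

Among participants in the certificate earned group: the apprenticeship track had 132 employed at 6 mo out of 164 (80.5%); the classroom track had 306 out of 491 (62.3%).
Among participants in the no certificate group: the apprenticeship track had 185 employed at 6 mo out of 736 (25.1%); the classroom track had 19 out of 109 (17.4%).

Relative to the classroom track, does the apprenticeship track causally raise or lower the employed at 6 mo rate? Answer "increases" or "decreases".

decreases

Within every qualification attained during the programme level the apprenticeship track has the higher rate, yet pooled the classroom track does — Simpson's reversal.
The distribution of qualification attained during the programme is itself part of what the programme does — it is an intermediate outcome. Holding it fixed would remove that part of the effect; the total effect is the pooled difference.
Pooled: the apprenticeship track 35.2% vs the classroom track 54.2%; the classroom track is higher overall.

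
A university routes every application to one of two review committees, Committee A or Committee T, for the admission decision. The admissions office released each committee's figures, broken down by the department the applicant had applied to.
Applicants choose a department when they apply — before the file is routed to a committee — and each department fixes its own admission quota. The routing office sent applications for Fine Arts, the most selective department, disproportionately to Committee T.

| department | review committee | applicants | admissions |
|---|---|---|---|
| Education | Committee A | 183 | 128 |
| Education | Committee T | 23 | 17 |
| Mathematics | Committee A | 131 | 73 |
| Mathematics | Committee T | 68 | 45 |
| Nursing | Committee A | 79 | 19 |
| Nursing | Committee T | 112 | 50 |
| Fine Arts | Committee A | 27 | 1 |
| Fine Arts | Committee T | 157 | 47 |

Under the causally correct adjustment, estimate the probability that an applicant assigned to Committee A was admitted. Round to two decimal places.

Here department is a common cause — it drives both which review committee a case falls under and the outcome. The crude comparison mixes populations; the stratum-specific rates are the causally relevant ones.
Standardising Committee A to the population department mix: 0.264·128/183 + 0.255·73/131 + 0.245·19/79 + 0.236·1/27 = 0.395.

0.39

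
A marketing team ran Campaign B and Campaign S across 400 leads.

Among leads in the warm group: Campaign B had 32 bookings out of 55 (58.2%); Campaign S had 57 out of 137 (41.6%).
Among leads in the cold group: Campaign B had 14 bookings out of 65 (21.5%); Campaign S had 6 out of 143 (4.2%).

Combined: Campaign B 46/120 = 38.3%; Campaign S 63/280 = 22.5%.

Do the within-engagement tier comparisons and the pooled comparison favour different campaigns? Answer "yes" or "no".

Within each engagement tier level (warm 58.2% vs 41.6%; cold 21.5% vs 4.2%), Campaign B has the higher rate every time. Pooled: 38.3% vs 22.5% — Campaign B has the higher rate overall. They agree.

no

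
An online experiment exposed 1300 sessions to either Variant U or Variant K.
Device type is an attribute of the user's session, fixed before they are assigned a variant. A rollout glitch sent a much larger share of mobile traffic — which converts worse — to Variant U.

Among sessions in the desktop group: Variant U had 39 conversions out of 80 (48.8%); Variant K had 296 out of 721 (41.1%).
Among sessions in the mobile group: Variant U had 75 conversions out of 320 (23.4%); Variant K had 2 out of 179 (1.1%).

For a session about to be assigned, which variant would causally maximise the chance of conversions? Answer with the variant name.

Device type is set before the variant has any effect — it is not caused by the variant — and it independently drives the outcome. That makes it a confounder, so the causal comparison is within device type levels.
Within each level — desktop: 48.8% vs 41.1%; mobile: 23.4% vs 1.1% — Variant U is higher every time.

Variant U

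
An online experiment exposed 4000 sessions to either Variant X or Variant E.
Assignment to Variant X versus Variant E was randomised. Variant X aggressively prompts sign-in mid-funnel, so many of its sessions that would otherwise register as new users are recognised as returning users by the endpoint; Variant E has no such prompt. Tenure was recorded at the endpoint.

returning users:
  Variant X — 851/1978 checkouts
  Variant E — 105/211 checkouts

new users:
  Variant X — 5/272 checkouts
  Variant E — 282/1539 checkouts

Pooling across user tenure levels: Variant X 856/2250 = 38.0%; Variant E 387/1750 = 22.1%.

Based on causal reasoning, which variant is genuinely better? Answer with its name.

Variant X

User tenure here is a post-treatment variable shaped by the variant; conditioning on it would introduce bias rather than remove it. The overall comparison is the causal one.
Pooled: Variant X 38.0% vs Variant E 22.1%; Variant X is higher overall.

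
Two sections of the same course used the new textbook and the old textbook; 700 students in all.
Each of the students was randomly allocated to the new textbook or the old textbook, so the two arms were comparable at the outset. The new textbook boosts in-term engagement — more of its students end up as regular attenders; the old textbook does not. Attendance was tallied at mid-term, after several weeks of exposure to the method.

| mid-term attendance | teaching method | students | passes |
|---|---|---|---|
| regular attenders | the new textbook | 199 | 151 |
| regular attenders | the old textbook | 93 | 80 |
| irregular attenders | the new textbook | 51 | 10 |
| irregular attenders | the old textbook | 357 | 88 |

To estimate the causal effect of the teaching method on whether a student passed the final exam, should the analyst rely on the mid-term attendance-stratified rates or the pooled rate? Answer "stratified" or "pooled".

Mid-term attendance lies on the pathway teaching method → mid-term attendance → outcome, so adjusting for it blocks the indirect effect. For the total causal effect of teaching method, use the unadjusted pooled rates.
Pooled: the new textbook 64.4% vs the old textbook 37.3%; the new textbook is higher overall.

pooled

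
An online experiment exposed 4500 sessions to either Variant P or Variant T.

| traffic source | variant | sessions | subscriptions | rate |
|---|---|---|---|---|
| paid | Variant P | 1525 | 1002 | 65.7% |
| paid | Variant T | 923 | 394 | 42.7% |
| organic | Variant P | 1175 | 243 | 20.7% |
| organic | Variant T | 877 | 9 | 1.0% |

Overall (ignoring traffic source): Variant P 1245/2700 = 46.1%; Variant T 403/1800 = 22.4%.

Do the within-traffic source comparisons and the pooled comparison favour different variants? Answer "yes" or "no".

no

Within each traffic source level (paid 65.7% vs 42.7%; organic 20.7% vs 1.0%), Variant P has the higher rate every time. Pooled: 46.1% vs 22.4% — Variant P has the higher rate overall. They agree.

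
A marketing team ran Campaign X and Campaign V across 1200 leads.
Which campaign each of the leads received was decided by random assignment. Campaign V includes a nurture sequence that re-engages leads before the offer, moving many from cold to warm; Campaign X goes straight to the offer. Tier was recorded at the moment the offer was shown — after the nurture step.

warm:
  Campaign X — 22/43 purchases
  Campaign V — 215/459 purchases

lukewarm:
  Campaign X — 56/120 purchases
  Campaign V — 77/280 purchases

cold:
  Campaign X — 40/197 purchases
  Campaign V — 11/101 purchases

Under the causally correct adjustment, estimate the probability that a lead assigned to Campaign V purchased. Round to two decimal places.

0.36

The stratified and pooled comparisons disagree (Campaign X wins within each engagement tier; Campaign V wins overall), so the answer turns on the causal role of engagement tier.
Engagement tier lies on the pathway campaign → engagement tier → outcome, so adjusting for it blocks the indirect effect. For the total causal effect of campaign, use the unadjusted pooled rates.
So P(outcome | do(Campaign V)) is just the pooled rate for Campaign V: 303/840 = 0.361.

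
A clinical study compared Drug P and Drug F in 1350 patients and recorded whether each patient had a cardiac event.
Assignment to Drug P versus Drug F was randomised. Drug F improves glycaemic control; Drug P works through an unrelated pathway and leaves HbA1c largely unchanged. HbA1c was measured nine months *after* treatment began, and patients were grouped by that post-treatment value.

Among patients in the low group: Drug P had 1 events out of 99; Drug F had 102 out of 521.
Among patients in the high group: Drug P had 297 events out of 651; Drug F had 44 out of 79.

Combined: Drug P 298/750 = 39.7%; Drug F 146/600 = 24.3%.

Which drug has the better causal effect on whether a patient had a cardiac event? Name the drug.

Drug F

The distribution of HbA1c is itself part of what the drug does — it is an intermediate outcome. Holding it fixed would remove that part of the effect; the total effect is the pooled difference.
Pooled: Drug P 39.7% vs Drug F 24.3%; Drug F is lower overall.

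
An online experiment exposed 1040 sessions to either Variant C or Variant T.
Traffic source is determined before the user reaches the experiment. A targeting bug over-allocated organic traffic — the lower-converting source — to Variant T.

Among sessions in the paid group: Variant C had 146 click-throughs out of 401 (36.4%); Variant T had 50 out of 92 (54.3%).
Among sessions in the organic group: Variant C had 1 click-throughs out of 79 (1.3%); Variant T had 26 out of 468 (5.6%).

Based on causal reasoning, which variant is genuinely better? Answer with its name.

Variant T

Traffic source differs across variants for reasons unrelated to any effect of the variant itself, and it separately predicts the outcome — a classic confounder. We must compare within traffic source levels.
Within each level — paid: 36.4% vs 54.3%; organic: 1.3% vs 5.6% — Variant T is higher every time.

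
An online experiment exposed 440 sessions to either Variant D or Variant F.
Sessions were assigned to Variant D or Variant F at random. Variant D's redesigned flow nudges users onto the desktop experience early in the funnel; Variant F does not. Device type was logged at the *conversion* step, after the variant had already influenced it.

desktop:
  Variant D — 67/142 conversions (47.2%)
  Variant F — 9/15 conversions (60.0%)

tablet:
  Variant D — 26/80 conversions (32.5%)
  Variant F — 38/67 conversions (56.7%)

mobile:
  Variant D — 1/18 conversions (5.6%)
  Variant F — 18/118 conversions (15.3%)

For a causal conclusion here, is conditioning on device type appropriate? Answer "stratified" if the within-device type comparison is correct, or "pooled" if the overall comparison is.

pooled

Device type is recorded after the variant and is itself shifted by it — it sits on the causal path from variant to outcome. Conditioning on a mediator would strip out part of the effect we want; the pooled comparison gives the total causal effect.
Pooled: Variant D 39.2% vs Variant F 32.5%; Variant D is higher overall.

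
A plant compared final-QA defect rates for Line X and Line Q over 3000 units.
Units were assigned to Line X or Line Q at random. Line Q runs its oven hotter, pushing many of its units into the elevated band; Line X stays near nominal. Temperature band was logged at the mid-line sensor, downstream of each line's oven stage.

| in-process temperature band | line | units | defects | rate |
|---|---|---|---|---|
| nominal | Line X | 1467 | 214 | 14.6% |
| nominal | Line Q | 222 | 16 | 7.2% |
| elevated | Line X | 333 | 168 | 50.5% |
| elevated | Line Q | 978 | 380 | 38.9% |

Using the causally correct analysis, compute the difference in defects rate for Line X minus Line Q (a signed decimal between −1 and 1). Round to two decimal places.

Stratifying would compare lines among units the lines themselves sorted into in-process temperature band groups — a form of selection on an intermediate. The unconditioned pooled rates give the total causal effect.
The causal difference is the pooled difference: 0.212 − 0.330 = -0.118.

-0.12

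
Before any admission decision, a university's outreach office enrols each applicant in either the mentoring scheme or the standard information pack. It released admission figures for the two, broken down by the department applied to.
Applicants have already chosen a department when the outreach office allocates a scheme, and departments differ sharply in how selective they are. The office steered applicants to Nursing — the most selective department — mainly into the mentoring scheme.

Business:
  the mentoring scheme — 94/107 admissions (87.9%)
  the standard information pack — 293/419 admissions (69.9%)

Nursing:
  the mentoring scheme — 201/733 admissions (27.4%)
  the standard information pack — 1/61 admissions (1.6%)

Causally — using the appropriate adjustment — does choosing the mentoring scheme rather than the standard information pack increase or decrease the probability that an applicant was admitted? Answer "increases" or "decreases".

increases

The department-specific comparison favours the mentoring scheme throughout, but the pooled figures favour the standard information pack. The question is whether to condition on department.
Since department is a pre-existing factor (not a product of the outreach scheme) and it affects the outcome on its own, it is a confounder. The stratified rates, not the pooled rate, identify the causal effect.
Within each level — Business: 87.9% vs 69.9%; Nursing: 27.4% vs 1.6% — the mentoring scheme is higher every time.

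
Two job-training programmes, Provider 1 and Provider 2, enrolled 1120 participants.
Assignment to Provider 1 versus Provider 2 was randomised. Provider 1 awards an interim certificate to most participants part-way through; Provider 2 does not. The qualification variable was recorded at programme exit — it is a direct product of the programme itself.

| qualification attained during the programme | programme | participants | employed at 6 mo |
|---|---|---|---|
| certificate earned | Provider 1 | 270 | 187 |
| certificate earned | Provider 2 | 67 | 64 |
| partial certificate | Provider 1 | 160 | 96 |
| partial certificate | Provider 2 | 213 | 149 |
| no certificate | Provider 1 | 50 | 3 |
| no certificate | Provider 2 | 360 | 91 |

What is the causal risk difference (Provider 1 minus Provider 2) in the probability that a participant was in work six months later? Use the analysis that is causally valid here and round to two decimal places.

Qualification attained during the programme is downstream of the programme. One should not condition on a consequence of treatment, so the overall rates are the right comparison.
The causal difference is the pooled difference: 0.596 − 0.475 = +0.121.

+0.12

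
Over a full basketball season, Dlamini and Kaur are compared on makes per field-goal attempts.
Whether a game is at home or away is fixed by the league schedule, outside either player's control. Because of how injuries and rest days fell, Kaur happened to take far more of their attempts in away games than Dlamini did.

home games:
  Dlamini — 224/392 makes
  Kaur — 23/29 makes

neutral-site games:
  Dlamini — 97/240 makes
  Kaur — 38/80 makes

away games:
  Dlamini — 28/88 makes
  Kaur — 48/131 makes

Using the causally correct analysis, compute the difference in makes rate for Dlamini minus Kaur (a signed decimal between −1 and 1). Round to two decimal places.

The imbalance in game venue arose from how field-goal attempts were allocated, not from anything the player did; and game venue independently affects the outcome. The pooled gap is confounded — condition on game venue.
Adjusting over the population distribution of game venue: 0.439·(0.571−0.793) + 0.333·(0.404−0.475) + 0.228·(0.318−0.366) = -0.132.

-0.13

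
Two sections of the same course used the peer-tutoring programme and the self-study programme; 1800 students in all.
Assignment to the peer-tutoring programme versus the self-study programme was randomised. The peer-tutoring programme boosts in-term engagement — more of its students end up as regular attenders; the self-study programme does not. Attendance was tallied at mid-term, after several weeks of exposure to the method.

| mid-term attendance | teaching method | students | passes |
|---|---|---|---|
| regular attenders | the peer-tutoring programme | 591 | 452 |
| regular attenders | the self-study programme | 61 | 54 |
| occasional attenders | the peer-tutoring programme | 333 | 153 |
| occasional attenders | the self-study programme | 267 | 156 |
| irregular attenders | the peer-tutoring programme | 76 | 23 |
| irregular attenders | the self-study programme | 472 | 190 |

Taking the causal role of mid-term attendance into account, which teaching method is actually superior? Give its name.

The mid-term attendance-specific comparison favours the self-study programme throughout, but the pooled figures favour the peer-tutoring programme. The question is whether to condition on mid-term attendance.
Stratifying would compare teaching methods among students the teaching methods themselves sorted into mid-term attendance groups — a form of selection on an intermediate. The unconditioned pooled rates give the total causal effect.
Pooled: the peer-tutoring programme 62.8% vs the self-study programme 50.0%; the peer-tutoring programme is higher overall.

the peer-tutoring programme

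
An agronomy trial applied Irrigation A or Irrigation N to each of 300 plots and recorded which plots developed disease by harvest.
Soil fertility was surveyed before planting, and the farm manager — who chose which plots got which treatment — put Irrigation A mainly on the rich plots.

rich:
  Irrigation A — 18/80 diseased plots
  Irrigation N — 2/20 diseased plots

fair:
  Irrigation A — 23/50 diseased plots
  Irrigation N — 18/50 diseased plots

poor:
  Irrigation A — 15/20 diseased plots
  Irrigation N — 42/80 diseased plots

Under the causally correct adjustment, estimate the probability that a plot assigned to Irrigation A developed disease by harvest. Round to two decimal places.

0.48

Irrigation N is lower inside every soil fertility stratum but Irrigation A is lower in aggregate. Whether to stratify depends on how soil fertility relates to the irrigation.
Soil fertility differs across irrigations for reasons unrelated to any effect of the irrigation itself, and it separately predicts the outcome — a classic confounder. We must compare within soil fertility levels.
Standardising Irrigation A to the population soil fertility mix: 0.333·18/80 + 0.333·23/50 + 0.333·15/20 = 0.478.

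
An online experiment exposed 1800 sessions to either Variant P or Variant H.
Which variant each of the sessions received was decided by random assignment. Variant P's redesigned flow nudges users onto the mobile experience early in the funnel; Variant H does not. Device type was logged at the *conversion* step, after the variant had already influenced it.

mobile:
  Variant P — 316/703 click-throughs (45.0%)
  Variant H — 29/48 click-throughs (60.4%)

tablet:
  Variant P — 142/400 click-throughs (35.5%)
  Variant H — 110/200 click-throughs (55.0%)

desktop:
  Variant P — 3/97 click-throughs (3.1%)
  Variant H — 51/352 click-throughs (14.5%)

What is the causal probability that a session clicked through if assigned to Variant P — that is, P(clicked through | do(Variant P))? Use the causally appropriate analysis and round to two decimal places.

Device type is downstream of the variant. One should not condition on a consequence of treatment, so the overall rates are the right comparison.
So P(outcome | do(Variant P)) is just the pooled rate for Variant P: 461/1200 = 0.384.

0.38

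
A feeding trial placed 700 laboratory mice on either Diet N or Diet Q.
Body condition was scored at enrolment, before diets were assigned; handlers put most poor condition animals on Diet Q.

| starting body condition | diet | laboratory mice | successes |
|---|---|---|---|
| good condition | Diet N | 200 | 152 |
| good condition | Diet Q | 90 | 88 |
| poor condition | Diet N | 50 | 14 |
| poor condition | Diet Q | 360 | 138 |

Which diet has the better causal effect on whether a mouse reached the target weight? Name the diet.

Starting body condition satisfies the back-door criterion: it is not a descendant of the diet, and it blocks the spurious path from diet to outcome. Adjusting for it (i.e., using the within-starting body condition rates) gives the causal effect.
Within each level — good condition: 76.0% vs 97.8%; poor condition: 28.0% vs 38.3% — Diet Q is higher every time.

Diet Q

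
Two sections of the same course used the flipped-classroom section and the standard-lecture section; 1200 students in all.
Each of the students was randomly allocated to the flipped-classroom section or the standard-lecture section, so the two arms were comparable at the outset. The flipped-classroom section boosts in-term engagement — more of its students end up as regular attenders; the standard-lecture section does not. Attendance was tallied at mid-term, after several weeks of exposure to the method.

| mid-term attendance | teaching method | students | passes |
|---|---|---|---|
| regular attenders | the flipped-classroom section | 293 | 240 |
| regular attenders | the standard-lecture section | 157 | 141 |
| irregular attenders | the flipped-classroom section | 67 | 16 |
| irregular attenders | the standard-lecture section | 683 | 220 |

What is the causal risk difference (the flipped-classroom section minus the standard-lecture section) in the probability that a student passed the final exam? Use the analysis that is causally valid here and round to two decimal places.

+0.28

Mid-term attendance is downstream of the teaching method. One should not condition on a consequence of treatment, so the overall rates are the right comparison.
The causal difference is the pooled difference: 0.711 − 0.430 = +0.281.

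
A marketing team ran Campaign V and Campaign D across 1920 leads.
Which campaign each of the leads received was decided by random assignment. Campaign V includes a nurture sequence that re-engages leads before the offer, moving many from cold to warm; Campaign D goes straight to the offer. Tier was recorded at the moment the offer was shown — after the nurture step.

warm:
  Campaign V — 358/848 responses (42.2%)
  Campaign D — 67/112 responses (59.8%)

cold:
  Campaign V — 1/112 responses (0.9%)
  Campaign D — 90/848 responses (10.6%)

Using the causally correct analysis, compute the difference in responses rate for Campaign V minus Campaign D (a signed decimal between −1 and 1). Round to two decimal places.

+0.21

The distribution of engagement tier is itself part of what the campaign does — it is an intermediate outcome. Holding it fixed would remove that part of the effect; the total effect is the pooled difference.
The causal difference is the pooled difference: 0.374 − 0.164 = +0.210.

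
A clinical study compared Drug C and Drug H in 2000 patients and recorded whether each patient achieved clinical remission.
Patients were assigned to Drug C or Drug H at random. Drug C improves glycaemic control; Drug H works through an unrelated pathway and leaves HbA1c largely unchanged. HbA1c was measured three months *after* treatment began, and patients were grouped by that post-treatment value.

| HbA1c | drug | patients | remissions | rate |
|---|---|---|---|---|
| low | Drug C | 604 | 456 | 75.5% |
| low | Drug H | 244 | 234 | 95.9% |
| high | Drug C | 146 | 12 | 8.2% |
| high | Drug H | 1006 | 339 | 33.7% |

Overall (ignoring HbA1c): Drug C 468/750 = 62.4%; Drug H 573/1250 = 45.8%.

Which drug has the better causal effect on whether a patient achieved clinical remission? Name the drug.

The stratified and pooled comparisons disagree (Drug H wins within each HbA1c; Drug C wins overall), so the answer turns on the causal role of HbA1c.
Because the drug influences HbA1c, HbA1c is a post-treatment mediator, not a confounder. Stratifying on it would bias the estimate; the causal effect is the crude pooled difference.
Pooled: Drug C 62.4% vs Drug H 45.8%; Drug C is higher overall.

Drug C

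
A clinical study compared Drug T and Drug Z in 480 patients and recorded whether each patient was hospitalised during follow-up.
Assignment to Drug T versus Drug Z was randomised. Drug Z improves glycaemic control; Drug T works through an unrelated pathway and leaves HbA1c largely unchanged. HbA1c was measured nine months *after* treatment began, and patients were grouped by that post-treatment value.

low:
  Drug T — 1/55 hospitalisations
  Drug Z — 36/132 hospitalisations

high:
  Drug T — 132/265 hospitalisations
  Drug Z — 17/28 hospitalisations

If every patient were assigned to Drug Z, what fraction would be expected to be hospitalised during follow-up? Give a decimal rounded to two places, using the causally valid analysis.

Within every HbA1c level Drug T has the lower rate, yet pooled Drug Z does — Simpson's reversal.
Stratifying would compare drugs among patients the drugs themselves sorted into HbA1c groups — a form of selection on an intermediate. The unconditioned pooled rates give the total causal effect.
So P(outcome | do(Drug Z)) is just the pooled rate for Drug Z: 53/160 = 0.331.

0.33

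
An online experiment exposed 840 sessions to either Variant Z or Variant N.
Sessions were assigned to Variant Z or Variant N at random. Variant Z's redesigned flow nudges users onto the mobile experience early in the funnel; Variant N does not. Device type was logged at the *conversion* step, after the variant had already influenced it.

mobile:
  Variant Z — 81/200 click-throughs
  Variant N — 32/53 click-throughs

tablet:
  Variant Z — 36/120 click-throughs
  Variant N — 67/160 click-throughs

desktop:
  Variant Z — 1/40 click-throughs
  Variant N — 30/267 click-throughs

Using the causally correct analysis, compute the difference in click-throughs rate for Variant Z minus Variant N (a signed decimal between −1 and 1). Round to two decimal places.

Within every device type level Variant N has the higher rate, yet pooled Variant Z does — Simpson's reversal.
Device type lies on the pathway variant → device type → outcome, so adjusting for it blocks the indirect effect. For the total causal effect of variant, use the unadjusted pooled rates.
The causal difference is the pooled difference: 0.328 − 0.269 = +0.059.

+0.06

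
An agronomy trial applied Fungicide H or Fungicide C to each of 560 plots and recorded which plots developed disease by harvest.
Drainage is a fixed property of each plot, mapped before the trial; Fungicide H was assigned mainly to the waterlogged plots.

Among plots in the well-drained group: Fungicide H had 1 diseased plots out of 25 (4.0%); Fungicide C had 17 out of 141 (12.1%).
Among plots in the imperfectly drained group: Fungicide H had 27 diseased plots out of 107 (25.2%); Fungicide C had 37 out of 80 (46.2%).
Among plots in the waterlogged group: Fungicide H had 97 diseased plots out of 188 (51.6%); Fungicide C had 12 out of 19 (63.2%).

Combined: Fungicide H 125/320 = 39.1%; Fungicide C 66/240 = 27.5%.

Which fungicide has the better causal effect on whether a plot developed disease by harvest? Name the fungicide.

Fungicide H

Within every field drainage level Fungicide H has the lower rate, yet pooled Fungicide C does — Simpson's reversal.
Field drainage is set before the fungicide has any effect — it is not caused by the fungicide — and it independently drives the outcome. That makes it a confounder, so the causal comparison is within field drainage levels.
Within each level — well-drained: 4.0% vs 12.1%; imperfectly drained: 25.2% vs 46.2%; waterlogged: 51.6% vs 63.2% — Fungicide H is lower every time.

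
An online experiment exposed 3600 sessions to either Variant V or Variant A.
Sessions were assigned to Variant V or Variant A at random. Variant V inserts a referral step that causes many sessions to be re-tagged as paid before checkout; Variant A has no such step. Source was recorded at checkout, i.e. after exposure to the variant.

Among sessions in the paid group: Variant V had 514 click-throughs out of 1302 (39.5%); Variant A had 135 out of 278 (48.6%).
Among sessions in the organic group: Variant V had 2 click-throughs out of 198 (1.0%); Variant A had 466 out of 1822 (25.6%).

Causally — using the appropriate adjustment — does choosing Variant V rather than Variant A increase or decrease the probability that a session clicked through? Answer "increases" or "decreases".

Traffic source is recorded after the variant and is itself shifted by it — it sits on the causal path from variant to outcome. Conditioning on a mediator would strip out part of the effect we want; the pooled comparison gives the total causal effect.
Pooled: Variant V 34.4% vs Variant A 28.6%; Variant V is higher overall.

increases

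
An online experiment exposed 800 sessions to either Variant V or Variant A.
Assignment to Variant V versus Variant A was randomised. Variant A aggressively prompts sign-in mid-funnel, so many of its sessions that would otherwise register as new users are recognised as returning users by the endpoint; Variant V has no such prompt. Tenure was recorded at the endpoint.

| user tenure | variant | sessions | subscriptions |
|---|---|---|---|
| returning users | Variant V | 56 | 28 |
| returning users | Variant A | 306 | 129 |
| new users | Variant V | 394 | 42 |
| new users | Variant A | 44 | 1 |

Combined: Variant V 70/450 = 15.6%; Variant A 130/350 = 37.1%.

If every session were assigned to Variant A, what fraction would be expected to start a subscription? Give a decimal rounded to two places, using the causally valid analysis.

0.37

User tenure here is a post-treatment variable shaped by the variant; conditioning on it would introduce bias rather than remove it. The overall comparison is the causal one.
So P(outcome | do(Variant A)) is just the pooled rate for Variant A: 130/350 = 0.371.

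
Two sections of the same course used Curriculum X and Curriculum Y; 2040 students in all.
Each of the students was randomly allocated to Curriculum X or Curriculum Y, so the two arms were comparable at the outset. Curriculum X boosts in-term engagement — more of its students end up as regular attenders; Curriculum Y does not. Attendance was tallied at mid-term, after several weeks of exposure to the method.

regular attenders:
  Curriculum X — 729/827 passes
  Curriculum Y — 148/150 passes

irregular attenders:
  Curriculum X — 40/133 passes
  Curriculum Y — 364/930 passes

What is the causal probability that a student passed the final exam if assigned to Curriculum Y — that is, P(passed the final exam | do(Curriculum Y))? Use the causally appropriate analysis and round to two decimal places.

The distribution of mid-term attendance is itself part of what the teaching method does — it is an intermediate outcome. Holding it fixed would remove that part of the effect; the total effect is the pooled difference.
So P(outcome | do(Curriculum Y)) is just the pooled rate for Curriculum Y: 512/1080 = 0.474.

0.47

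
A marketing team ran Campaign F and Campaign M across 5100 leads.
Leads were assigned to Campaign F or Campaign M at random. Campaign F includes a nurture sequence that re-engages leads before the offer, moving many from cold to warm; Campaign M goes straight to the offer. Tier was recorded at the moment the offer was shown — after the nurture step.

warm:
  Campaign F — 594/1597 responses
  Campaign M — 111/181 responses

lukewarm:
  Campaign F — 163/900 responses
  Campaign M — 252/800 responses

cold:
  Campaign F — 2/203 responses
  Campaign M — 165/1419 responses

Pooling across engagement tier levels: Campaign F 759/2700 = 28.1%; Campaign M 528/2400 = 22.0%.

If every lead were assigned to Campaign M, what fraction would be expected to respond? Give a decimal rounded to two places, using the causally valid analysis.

0.22

Campaign M is higher inside every engagement tier stratum but Campaign F is higher in aggregate. Whether to stratify depends on how engagement tier relates to the campaign.
Engagement tier here is a post-treatment variable shaped by the campaign; conditioning on it would introduce bias rather than remove it. The overall comparison is the causal one.
So P(outcome | do(Campaign M)) is just the pooled rate for Campaign M: 528/2400 = 0.220.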